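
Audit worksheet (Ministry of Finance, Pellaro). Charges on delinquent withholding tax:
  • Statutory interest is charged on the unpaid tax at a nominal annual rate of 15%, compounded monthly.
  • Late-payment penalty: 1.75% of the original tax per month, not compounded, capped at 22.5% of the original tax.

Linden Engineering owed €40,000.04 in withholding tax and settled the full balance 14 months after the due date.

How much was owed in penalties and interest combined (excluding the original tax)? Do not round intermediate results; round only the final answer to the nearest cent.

Penalty (uncapped): 14 × 1.75% × €40,000.04 = €9,800.01…; cap = 22.5% × €40,000.04 = €9,000.01… → penalty = €9,000.01…
Interest (15%/yr ÷ 12 = 1.25%/month): €40,000.04 × ((1 + 0.0125)^14 − 1) = €7,598.1975…
Penalties + interest = €9,000.0090 + €7,598.1975… = €16,598.21

€16,598.21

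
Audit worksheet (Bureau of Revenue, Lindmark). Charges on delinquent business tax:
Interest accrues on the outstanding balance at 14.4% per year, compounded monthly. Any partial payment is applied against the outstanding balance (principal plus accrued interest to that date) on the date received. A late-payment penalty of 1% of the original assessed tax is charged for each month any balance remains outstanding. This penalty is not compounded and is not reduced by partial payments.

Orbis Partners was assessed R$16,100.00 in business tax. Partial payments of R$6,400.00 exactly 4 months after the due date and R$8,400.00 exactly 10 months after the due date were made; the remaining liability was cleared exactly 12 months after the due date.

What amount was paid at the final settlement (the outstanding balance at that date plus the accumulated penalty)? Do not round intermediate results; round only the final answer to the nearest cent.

Monthly rate = 14.4% ÷ 12 = 1.2%
Balance at month 4: R$16,100.0000 × (1 + 0.012)^4 = R$16,886.8220…
After R$6,400.00 payment: R$16,886.8220… − R$6,400.00 = R$10,486.8220…
Balance at month 10: R$10,486.8220… × (1 + 0.012)^6 = R$11,264.8904…
After R$8,400.00 payment: R$11,264.8904… − R$8,400.00 = R$2,864.8904…
Balance at month 12: R$2,864.8904… × (1 + 0.012)^2 = R$2,934.0604…
Penalty: 12 × 1% × R$16,100.00 = R$1,932.00
Final settlement = outstanding balance + penalty = R$2,934.0604… + R$1,932.00 = R$4,866.06

R$4,866.06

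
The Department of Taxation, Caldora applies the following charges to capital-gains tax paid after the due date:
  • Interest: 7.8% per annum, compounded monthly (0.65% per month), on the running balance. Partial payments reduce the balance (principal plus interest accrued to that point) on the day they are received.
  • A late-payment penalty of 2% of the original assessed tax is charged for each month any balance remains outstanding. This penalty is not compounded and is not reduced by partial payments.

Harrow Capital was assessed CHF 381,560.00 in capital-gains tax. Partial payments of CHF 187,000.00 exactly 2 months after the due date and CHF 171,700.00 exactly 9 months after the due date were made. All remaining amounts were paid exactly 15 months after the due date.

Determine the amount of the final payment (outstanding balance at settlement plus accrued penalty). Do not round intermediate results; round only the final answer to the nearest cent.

Balance at month 2: CHF 381,560.0000 × (1 + 0.0065)^2 = CHF 386,536.4009…
After CHF 187,000.00 payment: CHF 386,536.4009… − CHF 187,000.00 = CHF 199,536.4009…
Balance at month 9: CHF 199,536.4009… × (1 + 0.0065)^7 = CHF 208,794.2763…
After CHF 171,700.00 payment: CHF 208,794.2763… − CHF 171,700.00 = CHF 37,094.2763…
Balance at month 15: CHF 37,094.2763… × (1 + 0.0065)^6 = CHF 38,564.6663…
Penalty: 15 × 2% × CHF 381,560.00 = CHF 114,468.00
Final settlement = outstanding balance + penalty = CHF 38,564.6663… + CHF 114,468.00 = CHF 153,032.67

CHF 153,032.67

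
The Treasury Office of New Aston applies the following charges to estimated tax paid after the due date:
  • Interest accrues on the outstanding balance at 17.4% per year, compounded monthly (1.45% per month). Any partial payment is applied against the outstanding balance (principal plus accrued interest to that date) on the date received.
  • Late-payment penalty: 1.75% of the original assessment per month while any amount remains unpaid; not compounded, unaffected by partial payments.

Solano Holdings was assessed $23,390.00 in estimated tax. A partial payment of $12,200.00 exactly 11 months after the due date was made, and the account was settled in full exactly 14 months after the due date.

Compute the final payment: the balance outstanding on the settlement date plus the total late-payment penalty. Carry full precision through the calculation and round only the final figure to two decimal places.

$21,604.82

Balance at month 11: $23,390.0000 × (1 + 0.0145)^11 = $27,403.2951…
After $12,200.00 payment: $27,403.2951… − $12,200.00 = $15,203.2951…
Balance at month 14: $15,203.2951… × (1 + 0.0145)^3 = $15,874.2742…
Penalty: 14 × 1.75% × $23,390.00 = $5,730.55
Final settlement = outstanding balance + penalty = $15,874.2742… + $5,730.55 = $21,604.82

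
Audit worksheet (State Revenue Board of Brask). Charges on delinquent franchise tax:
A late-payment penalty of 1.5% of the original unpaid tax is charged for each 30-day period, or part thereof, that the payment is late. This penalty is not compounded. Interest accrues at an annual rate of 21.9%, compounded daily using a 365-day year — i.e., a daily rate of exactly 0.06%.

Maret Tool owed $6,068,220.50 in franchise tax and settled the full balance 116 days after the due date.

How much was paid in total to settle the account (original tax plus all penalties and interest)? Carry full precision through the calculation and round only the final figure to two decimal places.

$6,869,570.81

Penalty periods: ⌈116/30⌉ = 4; penalty = 4 × 1.5% × $6,068,220.50 = $364,093.23
Interest: $6,068,220.50 × ((1 + 0.0006)^116 − 1) = $6,068,220.50 × 0.07205689… = $437,257.0846…
Total = $6,068,220.50 + $364,093.2300 + $437,257.0846… = $6,869,570.81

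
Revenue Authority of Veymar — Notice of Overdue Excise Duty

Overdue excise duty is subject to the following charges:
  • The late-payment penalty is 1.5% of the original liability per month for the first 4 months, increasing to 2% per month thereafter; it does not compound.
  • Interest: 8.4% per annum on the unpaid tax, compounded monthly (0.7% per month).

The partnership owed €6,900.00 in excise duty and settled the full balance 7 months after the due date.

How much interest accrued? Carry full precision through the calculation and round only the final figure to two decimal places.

€345.28

Interest: €6,900.00 × ((1 + 0.007)^7 − 1) = €6,900.00 × 0.0500411… = €345.2835…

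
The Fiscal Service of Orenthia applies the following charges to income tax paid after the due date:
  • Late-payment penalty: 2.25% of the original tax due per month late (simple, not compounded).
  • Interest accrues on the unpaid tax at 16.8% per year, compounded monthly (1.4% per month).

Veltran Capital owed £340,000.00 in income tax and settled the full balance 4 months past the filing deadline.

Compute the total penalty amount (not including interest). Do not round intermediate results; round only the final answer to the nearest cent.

£30,600.00

Late-payment penalty = 2.25% × £340,000.00 × 4 mo = £30,600.00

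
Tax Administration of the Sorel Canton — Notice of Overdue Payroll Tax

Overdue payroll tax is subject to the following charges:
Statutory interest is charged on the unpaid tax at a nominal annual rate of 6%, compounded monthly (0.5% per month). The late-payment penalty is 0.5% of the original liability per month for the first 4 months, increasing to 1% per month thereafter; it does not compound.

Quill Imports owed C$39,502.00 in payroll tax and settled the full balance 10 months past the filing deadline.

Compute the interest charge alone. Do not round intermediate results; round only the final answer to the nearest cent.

Interest: C$39,502.00 × ((1 + 0.005)^10 − 1) = C$39,502.00 × 0.0511401… = C$2,020.1375…

C$2,020.14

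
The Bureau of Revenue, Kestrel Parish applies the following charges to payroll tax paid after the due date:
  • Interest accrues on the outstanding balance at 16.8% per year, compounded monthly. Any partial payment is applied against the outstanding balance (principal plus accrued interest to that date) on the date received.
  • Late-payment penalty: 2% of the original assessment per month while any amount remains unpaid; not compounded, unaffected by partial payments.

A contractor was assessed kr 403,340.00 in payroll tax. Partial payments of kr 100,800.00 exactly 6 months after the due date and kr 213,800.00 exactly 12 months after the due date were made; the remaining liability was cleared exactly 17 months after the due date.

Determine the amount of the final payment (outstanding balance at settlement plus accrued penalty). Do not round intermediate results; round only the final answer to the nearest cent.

kr 301,365.09

Monthly rate = 16.8% ÷ 12 = 1.4%
Balance at month 6: kr 403,340.0000 × (1 + 0.014)^6 = kr 438,428.7486…
After kr 100,800.00 payment: kr 438,428.7486… − kr 100,800.00 = kr 337,628.7486…
Balance at month 12: kr 337,628.7486… × (1 + 0.014)^6 = kr 367,000.9167…
After kr 213,800.00 payment: kr 367,000.9167… − kr 213,800.00 = kr 153,200.9167…
Balance at month 17: kr 153,200.9167… × (1 + 0.014)^5 = kr 164,229.4881…
Penalty: 17 × 2% × kr 403,340.00 = kr 137,135.60
Final settlement = outstanding balance + penalty = kr 164,229.4881… + kr 137,135.60 = kr 301,365.09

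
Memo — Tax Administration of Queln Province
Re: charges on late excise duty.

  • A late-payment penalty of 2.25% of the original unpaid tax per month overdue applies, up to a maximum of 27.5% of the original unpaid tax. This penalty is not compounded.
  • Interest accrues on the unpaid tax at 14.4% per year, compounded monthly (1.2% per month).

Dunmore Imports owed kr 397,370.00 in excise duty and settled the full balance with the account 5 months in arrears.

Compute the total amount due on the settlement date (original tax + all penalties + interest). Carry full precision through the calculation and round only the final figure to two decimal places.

Penalty: 5 × 2.25% × kr 397,370.00 = kr 44,704.13… (below the 27.5% cap of kr 109,276.75)
Interest: kr 397,370.00 × ((1 + 0.012)^5 − 1) = kr 397,370.00 × 0.0614574… = kr 24,421.3207…
Total = kr 397,370.00 + kr 44,704.1250 + kr 24,421.3207… = kr 466,495.45

kr 466,495.45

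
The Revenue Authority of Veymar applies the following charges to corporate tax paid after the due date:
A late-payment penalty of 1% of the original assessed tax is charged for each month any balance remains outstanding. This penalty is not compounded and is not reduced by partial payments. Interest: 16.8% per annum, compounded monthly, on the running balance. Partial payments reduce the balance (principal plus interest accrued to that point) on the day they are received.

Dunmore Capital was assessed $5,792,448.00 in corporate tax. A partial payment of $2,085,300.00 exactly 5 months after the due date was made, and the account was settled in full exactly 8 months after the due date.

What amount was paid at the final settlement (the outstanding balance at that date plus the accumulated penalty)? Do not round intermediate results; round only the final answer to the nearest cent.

Monthly rate = 16.8% ÷ 12 = 1.4%
Balance at month 5: $5,792,448.0000 × (1 + 0.014)^5 = $6,209,432.6186…
After $2,085,300.00 payment: $6,209,432.6186… − $2,085,300.00 = $4,124,132.6186…
Balance at month 8: $4,124,132.6186… × (1 + 0.014)^3 = $4,299,782.4952…
Penalty: 8 × 1% × $5,792,448.00 = $463,395.84
Final settlement = outstanding balance + penalty = $4,299,782.4952… + $463,395.84 = $4,763,178.34

$4,763,178.34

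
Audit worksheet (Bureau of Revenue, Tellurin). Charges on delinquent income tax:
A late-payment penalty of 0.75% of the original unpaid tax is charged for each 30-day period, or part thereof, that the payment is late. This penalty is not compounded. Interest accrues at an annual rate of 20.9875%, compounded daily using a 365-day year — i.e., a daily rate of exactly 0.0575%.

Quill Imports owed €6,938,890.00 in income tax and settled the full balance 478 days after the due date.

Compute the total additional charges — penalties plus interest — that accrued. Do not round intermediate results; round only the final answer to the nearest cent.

€3,026,946.70

Penalty periods: ⌈478/30⌉ = 16; penalty = 16 × 0.75% × €6,938,890.00 = €832,666.80
Interest: €6,938,890.00 × ((1 + 0.000575)^478 − 1) = €6,938,890.00 × 0.31622924… = €2,194,279.8987…
Penalties + interest = €832,666.8000 + €2,194,279.8987… = €3,026,946.70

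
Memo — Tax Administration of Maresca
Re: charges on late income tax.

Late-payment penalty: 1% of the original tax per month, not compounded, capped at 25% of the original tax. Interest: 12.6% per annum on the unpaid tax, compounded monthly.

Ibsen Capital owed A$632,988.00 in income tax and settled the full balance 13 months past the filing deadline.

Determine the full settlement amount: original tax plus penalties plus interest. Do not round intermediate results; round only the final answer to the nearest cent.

A$807,337.86

Penalty: 13 × 1% × A$632,988.00 = A$82,288.44 (below the 25% cap of A$158,247.00)
Interest (12.6%/yr ÷ 12 = 1.05%/month): A$632,988.00 × ((1 + 0.0105)^13 − 1) = A$92,061.4191…
Total = A$632,988.00 + A$82,288.4400 + A$92,061.4191… = A$807,337.86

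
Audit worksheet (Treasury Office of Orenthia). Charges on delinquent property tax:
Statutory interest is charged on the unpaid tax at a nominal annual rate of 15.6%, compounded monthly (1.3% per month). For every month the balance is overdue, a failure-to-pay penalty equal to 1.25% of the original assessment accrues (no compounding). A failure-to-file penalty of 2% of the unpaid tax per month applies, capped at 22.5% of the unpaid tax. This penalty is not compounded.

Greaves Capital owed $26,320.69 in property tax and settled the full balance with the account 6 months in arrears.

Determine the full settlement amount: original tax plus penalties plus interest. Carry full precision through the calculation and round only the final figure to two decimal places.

$33,574.13

Failure-to-file: 6 × 2% × $26,320.69 = $3,158.48… (under the 22.5% cap)
Failure-to-pay penalty: 6 × 1.25% × $26,320.69 = $1,974.05…
Interest: $26,320.69 × ((1 + 0.013)^6 − 1) = $26,320.69 × 0.0805794… = $2,120.9046…
Total = $26,320.69 + $5,132.5346… + $2,120.9046… = $33,574.13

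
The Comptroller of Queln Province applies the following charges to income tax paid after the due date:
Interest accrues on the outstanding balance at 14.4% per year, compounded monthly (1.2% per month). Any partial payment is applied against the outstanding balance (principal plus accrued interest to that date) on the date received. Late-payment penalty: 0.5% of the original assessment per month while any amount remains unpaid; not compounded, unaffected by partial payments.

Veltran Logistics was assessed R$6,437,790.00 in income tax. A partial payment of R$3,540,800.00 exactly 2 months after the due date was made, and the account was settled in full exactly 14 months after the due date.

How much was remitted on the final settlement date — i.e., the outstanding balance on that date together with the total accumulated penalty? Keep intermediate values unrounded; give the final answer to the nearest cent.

R$3,972,820.95

Balance at month 2: R$6,437,790.0000 × (1 + 0.012)^2 = R$6,593,224.0018…
After R$3,540,800.00 payment: R$6,593,224.0018… − R$3,540,800.00 = R$3,052,424.0018…
Balance at month 14: R$3,052,424.0018… × (1 + 0.012)^12 = R$3,522,175.6464…
Penalty: 14 × 0.5% × R$6,437,790.00 = R$450,645.30
Final settlement = outstanding balance + penalty = R$3,522,175.6464… + R$450,645.30 = R$3,972,820.95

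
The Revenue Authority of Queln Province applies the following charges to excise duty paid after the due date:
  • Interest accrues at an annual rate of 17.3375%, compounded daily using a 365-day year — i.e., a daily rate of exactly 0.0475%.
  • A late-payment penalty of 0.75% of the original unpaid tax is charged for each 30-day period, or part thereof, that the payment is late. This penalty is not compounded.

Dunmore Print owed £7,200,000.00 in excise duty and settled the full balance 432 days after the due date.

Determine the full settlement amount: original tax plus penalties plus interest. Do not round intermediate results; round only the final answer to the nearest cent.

Penalty periods: ⌈432/30⌉ = 15; penalty = 15 × 0.75% × £7,200,000.00 = £810,000.00
Interest: £7,200,000.00 × ((1 + 0.000475)^432 − 1) = £7,200,000.00 × 0.22771078… = £1,639,517.6126…
Total = £7,200,000.00 + £810,000.0000 + £1,639,517.6126… = £9,649,517.61

£9,649,517.61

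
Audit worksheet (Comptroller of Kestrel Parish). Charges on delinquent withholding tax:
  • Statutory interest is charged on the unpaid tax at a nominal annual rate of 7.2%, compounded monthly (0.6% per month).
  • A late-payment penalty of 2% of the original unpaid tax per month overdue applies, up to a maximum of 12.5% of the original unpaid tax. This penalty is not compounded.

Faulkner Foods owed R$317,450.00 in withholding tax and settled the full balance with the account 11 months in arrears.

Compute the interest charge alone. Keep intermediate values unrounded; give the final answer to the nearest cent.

Interest: R$317,450.00 × ((1 + 0.006)^11 − 1) = R$317,450.00 × 0.0680161… = R$21,591.7018…

R$21,591.70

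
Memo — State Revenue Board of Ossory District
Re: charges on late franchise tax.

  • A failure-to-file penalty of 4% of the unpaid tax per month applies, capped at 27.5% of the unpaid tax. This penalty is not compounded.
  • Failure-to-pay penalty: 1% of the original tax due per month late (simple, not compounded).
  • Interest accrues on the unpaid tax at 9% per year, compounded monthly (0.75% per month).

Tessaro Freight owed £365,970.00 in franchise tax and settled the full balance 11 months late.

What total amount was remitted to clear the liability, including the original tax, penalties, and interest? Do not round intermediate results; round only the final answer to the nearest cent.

£538,219.06

Failure-to-file: 11 × 4% × £365,970.00 = £161,026.80, capped at 27.5% × £365,970.00 = £100,641.75
Failure-to-pay penalty = 1% × £365,970.00 × 11 mo = £40,256.70
Interest: £365,970.00 × ((1 + 0.0075)^11 − 1) = £365,970.00 × 0.0856644… = £31,350.6058…
Total = £365,970.00 + £140,898.4500 + £31,350.6058… = £538,219.06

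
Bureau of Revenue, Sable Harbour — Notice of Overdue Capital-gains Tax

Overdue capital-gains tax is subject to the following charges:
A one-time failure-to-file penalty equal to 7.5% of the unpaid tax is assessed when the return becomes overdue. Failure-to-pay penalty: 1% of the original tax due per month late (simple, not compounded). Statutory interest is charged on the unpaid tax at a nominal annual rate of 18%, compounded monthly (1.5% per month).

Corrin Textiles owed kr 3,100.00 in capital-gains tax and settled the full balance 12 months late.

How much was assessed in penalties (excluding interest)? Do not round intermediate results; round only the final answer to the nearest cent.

kr 604.50

Failure-to-file penalty: 7.5% × kr 3,100.00 = kr 232.50
Failure-to-pay penalty: 12 × 1% × kr 3,100.00 = kr 372.00
Total penalty = kr 232.50 + kr 372.00 = kr 604.50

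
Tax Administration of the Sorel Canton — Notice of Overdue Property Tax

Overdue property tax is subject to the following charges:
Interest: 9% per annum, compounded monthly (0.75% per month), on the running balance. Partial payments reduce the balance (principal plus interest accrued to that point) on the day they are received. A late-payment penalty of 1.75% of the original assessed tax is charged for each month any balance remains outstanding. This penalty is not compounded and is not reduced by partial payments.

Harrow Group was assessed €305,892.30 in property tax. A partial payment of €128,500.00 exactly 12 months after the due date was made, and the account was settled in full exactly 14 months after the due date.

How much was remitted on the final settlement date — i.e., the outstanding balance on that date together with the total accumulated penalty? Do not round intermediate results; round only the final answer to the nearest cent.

€284,133.62

Balance at month 12: €305,892.3000 × (1 + 0.0075)^12 = €334,587.1077…
After €128,500.00 payment: €334,587.1077… − €128,500.00 = €206,087.1077…
Balance at month 14: €206,087.1077… × (1 + 0.0075)^2 = €209,190.0067…
Penalty: 14 × 1.75% × €305,892.30 = €74,943.61…
Final settlement = outstanding balance + penalty = €209,190.0067… + €74,943.61… = €284,133.62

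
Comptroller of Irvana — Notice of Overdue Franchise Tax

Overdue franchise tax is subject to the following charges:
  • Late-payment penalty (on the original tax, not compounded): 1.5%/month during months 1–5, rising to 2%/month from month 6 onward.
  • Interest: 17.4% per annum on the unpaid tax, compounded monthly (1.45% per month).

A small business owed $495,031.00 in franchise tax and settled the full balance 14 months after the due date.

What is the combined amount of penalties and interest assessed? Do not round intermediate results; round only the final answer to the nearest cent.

$236,767.39

Penalty, months 1–5: 5 × 1.5% × $495,031.00 = $37,127.33…
Penalty, months 6–14: 9 × 2% × $495,031.00 = $89,105.58
Interest: $495,031.00 × ((1 + 0.0145)^14 − 1) = $495,031.00 × 0.2232880… = $110,534.4871…
Penalties + interest = $126,232.9050 + $110,534.4871… = $236,767.39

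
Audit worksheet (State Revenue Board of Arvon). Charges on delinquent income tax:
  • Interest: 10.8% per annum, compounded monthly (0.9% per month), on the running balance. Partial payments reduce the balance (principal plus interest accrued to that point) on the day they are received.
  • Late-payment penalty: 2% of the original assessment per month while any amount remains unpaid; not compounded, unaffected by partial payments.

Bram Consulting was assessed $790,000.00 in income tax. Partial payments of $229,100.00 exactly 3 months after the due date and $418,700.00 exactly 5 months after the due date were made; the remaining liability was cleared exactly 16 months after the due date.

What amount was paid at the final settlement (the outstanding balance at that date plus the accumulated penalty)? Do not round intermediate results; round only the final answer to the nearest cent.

Balance at month 3: $790,000.0000 × (1 + 0.009)^3 = $811,522.5459…
After $229,100.00 payment: $811,522.5459… − $229,100.00 = $582,422.5459…
Balance at month 5: $582,422.5459… × (1 + 0.009)^2 = $592,953.3280…
After $418,700.00 payment: $592,953.3280… − $418,700.00 = $174,253.3280…
Balance at month 16: $174,253.3280… × (1 + 0.009)^11 = $192,302.0481…
Penalty: 16 × 2% × $790,000.00 = $252,800.00
Final settlement = outstanding balance + penalty = $192,302.0481… + $252,800.00 = $445,102.05

$445,102.05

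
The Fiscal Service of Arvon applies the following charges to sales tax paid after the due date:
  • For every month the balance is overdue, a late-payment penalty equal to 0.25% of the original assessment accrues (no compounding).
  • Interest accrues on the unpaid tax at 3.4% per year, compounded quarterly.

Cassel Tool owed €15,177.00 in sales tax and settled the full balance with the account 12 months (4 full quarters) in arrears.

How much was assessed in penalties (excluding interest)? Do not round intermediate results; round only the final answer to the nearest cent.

€455.31

Late-payment penalty: 12 × 0.25% × €15,177.00 = €455.31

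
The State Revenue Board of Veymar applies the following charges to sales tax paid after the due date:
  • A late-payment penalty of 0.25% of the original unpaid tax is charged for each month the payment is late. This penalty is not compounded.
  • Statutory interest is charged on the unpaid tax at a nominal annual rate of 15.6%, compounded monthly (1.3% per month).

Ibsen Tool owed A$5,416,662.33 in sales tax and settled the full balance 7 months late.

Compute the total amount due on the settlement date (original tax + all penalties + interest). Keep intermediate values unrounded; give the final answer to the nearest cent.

A$6,024,015.90

Late-payment penalty: 7 × 0.25% × A$5,416,662.33 = A$94,791.59…
Interest: A$5,416,662.33 × ((1 + 0.013)^7 − 1) = A$5,416,662.33 × 0.0946269… = A$512,561.9780…
Total = A$5,416,662.33 + A$94,791.5908… + A$512,561.9780… = A$6,024,015.90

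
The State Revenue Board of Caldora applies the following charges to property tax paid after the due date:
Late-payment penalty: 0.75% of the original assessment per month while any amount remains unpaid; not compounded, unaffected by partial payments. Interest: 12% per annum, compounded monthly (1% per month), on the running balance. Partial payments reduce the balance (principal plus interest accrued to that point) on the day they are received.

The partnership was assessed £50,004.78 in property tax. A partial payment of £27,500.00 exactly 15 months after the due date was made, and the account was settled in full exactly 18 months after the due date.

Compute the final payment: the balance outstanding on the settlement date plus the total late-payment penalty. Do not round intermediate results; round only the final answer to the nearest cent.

Balance at month 15: £50,004.7800 × (1 + 0.01)^15 = £58,053.9972…
After £27,500.00 payment: £58,053.9972… − £27,500.00 = £30,553.9972…
Balance at month 18: £30,553.9972… × (1 + 0.01)^3 = £31,479.8139…
Penalty: 18 × 0.75% × £50,004.78 = £6,750.65…
Final settlement = outstanding balance + penalty = £31,479.8139… + £6,750.65… = £38,230.46

£38,230.46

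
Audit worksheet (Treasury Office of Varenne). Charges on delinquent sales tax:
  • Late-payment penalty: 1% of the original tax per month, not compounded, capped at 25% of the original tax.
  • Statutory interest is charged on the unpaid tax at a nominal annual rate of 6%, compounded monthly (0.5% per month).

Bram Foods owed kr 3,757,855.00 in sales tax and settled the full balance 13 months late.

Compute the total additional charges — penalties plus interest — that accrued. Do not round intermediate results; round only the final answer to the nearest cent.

kr 740,245.58

Penalty: 13 × 1% × kr 3,757,855.00 = kr 488,521.15 (below the 25% cap of kr 939,463.75)
Interest: kr 3,757,855.00 × ((1 + 0.005)^13 − 1) = kr 3,757,855.00 × 0.0669862… = kr 251,724.4301…
Penalties + interest = kr 488,521.1500 + kr 251,724.4301… = kr 740,245.58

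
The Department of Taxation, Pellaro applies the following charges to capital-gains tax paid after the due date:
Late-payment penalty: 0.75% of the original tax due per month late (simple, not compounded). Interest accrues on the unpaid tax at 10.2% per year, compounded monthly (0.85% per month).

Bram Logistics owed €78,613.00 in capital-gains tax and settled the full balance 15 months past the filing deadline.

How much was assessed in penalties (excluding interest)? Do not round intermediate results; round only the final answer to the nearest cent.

€8,843.96

Late-payment penalty: 15 × 0.75% × €78,613.00 = €8,843.96…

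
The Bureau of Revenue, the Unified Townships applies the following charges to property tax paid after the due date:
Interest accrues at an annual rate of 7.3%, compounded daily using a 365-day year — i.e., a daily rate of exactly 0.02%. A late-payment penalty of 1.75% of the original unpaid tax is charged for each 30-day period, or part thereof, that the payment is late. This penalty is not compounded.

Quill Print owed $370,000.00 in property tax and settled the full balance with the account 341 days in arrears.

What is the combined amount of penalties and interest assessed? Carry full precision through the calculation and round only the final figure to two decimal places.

Penalty periods: ⌈341/30⌉ = 12; penalty = 12 × 1.75% × $370,000.00 = $77,700.00
Interest: $370,000.00 × ((1 + 0.0002)^341 − 1) = $370,000.00 × 0.07057210… = $26,111.6780…
Penalties + interest = $77,700.0000 + $26,111.6780… = $103,811.68

$103,811.68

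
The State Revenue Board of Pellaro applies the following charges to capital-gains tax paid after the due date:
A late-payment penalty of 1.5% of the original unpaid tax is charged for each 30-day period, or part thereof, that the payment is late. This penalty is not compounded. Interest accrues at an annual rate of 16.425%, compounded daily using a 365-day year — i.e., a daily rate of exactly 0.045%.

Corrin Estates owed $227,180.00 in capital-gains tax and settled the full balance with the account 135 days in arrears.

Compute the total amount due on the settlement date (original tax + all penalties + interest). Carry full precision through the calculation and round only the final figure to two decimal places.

Penalty periods: ⌈135/30⌉ = 5; penalty = 5 × 1.5% × $227,180.00 = $17,038.50
Interest: $227,180.00 × ((1 + 0.00045)^135 − 1) = $227,180.00 × 0.06261870… = $14,225.7168…
Total = $227,180.00 + $17,038.5000 + $14,225.7168… = $258,444.22

$258,444.22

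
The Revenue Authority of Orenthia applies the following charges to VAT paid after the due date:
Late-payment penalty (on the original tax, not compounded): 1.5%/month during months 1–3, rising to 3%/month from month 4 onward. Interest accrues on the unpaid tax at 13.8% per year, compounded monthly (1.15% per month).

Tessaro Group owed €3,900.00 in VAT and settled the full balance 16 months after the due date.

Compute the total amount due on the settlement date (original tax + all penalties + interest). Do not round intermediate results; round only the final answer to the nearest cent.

Penalty, months 1–3: 3 × 1.5% × €3,900.00 = €175.50
Penalty, months 4–16: 13 × 3% × €3,900.00 = €1,521.00
Interest: €3,900.00 × ((1 + 0.0115)^16 − 1) = €3,900.00 × 0.2007544… = €782.9422…
Total = €3,900.00 + €1,696.5000 + €782.9422… = €6,379.44

€6,379.44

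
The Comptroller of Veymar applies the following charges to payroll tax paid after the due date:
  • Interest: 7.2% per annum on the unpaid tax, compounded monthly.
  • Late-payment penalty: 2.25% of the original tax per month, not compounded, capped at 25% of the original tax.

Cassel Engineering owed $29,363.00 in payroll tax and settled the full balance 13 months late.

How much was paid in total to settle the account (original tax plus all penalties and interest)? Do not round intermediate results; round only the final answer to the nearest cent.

Penalty (uncapped): 13 × 2.25% × $29,363.00 = $8,588.68…; cap = 25% × $29,363.00 = $7,340.75 → penalty = $7,340.75
Interest (7.2%/yr ÷ 12 = 0.6%/month): $29,363.00 × ((1 + 0.006)^13 − 1) = $2,374.6067…
Total = $29,363.00 + $7,340.7500 + $2,374.6067… = $39,078.36

$39,078.36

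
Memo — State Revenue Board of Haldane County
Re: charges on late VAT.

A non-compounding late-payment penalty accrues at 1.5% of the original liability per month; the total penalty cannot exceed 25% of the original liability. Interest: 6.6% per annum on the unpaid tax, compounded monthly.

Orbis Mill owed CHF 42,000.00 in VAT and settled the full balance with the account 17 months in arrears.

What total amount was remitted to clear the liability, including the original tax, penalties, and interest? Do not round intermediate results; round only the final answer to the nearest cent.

CHF 56,604.63

Penalty (uncapped): 17 × 1.5% × CHF 42,000.00 = CHF 10,710.00; cap = 25% × CHF 42,000.00 = CHF 10,500.00 → penalty = CHF 10,500.00
Interest (6.6%/yr ÷ 12 = 0.55%/month): CHF 42,000.00 × ((1 + 0.0055)^17 − 1) = CHF 4,104.6325…
Total = CHF 42,000.00 + CHF 10,500.0000 + CHF 4,104.6325… = CHF 56,604.63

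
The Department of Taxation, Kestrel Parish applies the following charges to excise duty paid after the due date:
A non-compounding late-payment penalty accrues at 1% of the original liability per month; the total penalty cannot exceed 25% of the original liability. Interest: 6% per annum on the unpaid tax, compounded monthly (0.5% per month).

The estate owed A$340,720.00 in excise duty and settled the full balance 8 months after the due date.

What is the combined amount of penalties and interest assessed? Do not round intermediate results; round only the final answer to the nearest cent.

A$41,127.30

Penalty: 8 × 1% × A$340,720.00 = A$27,257.60 (below the 25% cap of A$85,180.00)
Interest: A$340,720.00 × ((1 + 0.005)^8 − 1) = A$340,720.00 × 0.0407070… = A$13,869.7040…
Penalties + interest = A$27,257.6000 + A$13,869.7040… = A$41,127.30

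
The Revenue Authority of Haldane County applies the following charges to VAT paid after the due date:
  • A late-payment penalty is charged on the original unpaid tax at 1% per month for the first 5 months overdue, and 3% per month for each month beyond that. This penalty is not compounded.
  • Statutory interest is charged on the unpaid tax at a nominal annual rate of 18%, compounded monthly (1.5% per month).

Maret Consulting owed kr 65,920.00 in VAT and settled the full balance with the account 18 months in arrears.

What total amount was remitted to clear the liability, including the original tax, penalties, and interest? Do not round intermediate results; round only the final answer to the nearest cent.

kr 115,184.69

Penalty, months 1–5: 5 × 1% × kr 65,920.00 = kr 3,296.00
Penalty, months 6–18: 13 × 3% × kr 65,920.00 = kr 25,708.80
Interest: kr 65,920.00 × ((1 + 0.015)^18 − 1) = kr 65,920.00 × 0.3073406… = kr 20,259.8947…
Total = kr 65,920.00 + kr 29,004.8000 + kr 20,259.8947… = kr 115,184.69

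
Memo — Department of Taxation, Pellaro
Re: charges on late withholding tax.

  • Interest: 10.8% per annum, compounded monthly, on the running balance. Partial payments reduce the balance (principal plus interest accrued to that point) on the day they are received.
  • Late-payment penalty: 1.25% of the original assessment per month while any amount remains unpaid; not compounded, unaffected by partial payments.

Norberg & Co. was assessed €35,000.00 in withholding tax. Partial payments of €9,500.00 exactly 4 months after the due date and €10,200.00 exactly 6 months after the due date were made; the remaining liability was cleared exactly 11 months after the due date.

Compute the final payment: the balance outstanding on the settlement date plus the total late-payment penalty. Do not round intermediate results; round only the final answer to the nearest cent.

Monthly rate = 10.8% ÷ 12 = 0.9%
Balance at month 4: €35,000.0000 × (1 + 0.009)^4 = €36,277.1123…
After €9,500.00 payment: €36,277.1123… − €9,500.00 = €26,777.1123…
Balance at month 6: €26,777.1123… × (1 + 0.009)^2 = €27,261.2693…
After €10,200.00 payment: €27,261.2693… − €10,200.00 = €17,061.2693…
Balance at month 11: €17,061.2693… × (1 + 0.009)^5 = €17,842.9709…
Penalty: 11 × 1.25% × €35,000.00 = €4,812.50
Final settlement = outstanding balance + penalty = €17,842.9709… + €4,812.50 = €22,655.47

€22,655.47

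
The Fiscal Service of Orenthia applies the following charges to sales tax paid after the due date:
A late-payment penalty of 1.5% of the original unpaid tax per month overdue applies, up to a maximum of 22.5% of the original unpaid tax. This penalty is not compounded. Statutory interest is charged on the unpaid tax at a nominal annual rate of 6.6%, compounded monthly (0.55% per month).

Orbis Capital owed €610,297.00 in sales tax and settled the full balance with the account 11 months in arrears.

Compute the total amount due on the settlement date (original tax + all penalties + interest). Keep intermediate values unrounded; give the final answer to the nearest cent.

€748,951.29

Penalty: 11 × 1.5% × €610,297.00 = €100,699.01… (below the 22.5% cap of €137,316.83…)
Interest: €610,297.00 × ((1 + 0.0055)^11 − 1) = €610,297.00 × 0.0621915… = €37,955.2896…
Total = €610,297.00 + €100,699.0050 + €37,955.2896… = €748,951.29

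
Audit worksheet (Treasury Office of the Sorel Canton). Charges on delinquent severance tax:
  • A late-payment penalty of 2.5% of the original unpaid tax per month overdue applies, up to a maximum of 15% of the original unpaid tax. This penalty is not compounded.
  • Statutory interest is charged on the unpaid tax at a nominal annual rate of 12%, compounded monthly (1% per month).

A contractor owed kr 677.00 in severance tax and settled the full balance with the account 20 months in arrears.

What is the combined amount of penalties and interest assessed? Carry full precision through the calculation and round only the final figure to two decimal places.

kr 250.62

Penalty (uncapped): 20 × 2.5% × kr 677.00 = kr 338.50; cap = 15% × kr 677.00 = kr 101.55 → penalty = kr 101.55
Interest: kr 677.00 × ((1 + 0.01)^20 − 1) = kr 677.00 × 0.2201900… = kr 149.0687…
Penalties + interest = kr 101.5500 + kr 149.0687… = kr 250.62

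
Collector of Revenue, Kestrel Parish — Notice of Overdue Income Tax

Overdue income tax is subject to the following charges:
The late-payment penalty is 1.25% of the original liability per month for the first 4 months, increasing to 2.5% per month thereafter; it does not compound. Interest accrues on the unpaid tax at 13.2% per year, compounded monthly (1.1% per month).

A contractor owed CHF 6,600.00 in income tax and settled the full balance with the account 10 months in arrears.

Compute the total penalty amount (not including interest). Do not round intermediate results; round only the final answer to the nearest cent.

CHF 1,320.00

Penalty, months 1–4: 4 × 1.25% × CHF 6,600.00 = CHF 330.00
Penalty, months 5–10: 6 × 2.5% × CHF 6,600.00 = CHF 990.00
Total penalty = CHF 330.00 + CHF 990.00 = CHF 1,320.00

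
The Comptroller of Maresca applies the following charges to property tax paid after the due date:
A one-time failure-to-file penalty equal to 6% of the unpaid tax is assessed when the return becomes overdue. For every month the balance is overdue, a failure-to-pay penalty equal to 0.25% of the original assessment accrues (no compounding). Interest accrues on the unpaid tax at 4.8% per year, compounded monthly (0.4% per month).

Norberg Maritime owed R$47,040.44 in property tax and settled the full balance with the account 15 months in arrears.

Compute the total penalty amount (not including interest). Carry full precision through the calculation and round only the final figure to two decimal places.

R$4,586.44

Failure-to-file penalty: 6% × R$47,040.44 = R$2,822.43…
Failure-to-pay penalty: 15 × 0.25% × R$47,040.44 = R$1,764.02…
Total penalty = R$2,822.43… + R$1,764.02… = R$4,586.44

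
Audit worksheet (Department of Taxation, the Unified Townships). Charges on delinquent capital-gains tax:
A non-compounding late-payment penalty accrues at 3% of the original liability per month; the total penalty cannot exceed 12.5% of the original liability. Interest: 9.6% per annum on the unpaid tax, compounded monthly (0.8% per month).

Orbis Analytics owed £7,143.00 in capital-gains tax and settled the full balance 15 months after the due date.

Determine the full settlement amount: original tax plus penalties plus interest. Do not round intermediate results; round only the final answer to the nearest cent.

£8,942.74

Penalty (uncapped): 15 × 3% × £7,143.00 = £3,214.35; cap = 12.5% × £7,143.00 = £892.88… → penalty = £892.88…
Interest: £7,143.00 × ((1 + 0.008)^15 − 1) = £7,143.00 × 0.1269587… = £906.8656…
Total = £7,143.00 + £892.8750 + £906.8656… = £8,942.74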